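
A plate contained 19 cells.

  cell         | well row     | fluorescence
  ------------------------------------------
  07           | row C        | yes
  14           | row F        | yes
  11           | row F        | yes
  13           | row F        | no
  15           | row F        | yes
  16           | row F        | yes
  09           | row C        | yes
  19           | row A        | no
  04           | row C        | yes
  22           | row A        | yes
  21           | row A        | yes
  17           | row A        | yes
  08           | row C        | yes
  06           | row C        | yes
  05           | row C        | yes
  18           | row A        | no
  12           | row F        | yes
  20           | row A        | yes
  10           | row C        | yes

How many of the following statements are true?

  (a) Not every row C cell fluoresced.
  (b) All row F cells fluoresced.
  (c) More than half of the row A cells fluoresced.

(a) row C: |A| = 7, |A ∩ B| = 7; needs A ⊄ B (|A ∖ B| ≥ 1) — false.
(b) row F: |A| = 6, |A ∩ B| = 5; needs A ⊆ B, i.e. every element of A is in B (|A ∖ B| = 0) — false.
(c) row A: |A| = 6, |A ∩ B| = 4; needs |A ∩ B| > |A ∖ B| — true.

1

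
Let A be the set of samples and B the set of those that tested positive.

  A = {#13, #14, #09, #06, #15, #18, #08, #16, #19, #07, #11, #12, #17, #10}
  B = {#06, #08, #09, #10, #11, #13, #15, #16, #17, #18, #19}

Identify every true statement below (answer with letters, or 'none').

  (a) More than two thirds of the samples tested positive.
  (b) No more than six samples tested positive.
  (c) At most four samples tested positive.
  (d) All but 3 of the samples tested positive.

|A| = 14, |A ∩ B| = 11, |A ∖ B| = 3.
(a) |A ∩ B| / |A| > 2/3: holds.
(b) |A ∩ B| ≤ 6: fails.
(c) |A ∩ B| ≤ 4: fails.
(d) |A ∖ B| = 3: holds.

(a), (d)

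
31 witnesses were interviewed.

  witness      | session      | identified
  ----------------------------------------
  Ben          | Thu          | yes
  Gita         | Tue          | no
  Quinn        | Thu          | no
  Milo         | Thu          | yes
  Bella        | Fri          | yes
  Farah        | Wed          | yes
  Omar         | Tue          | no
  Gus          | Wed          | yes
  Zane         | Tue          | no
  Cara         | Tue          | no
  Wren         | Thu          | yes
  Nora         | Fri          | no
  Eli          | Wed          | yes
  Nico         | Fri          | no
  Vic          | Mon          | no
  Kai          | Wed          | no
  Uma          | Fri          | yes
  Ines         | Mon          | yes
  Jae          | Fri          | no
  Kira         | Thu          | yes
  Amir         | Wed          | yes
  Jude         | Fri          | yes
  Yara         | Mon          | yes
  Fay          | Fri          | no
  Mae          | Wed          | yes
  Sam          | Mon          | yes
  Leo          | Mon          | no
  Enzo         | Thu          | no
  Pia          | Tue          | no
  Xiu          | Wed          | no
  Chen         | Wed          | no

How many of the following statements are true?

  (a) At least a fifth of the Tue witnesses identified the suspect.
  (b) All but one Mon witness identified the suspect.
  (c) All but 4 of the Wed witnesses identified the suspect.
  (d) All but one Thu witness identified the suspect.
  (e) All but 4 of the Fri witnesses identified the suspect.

(a) Tue: |A| = 5, |A ∩ B| = 0; needs |A ∩ B| / |A| ≥ 1/5 — false.
(b) Mon: |A| = 5, |A ∩ B| = 3; needs |A ∖ B| = 1 — false.
(c) Wed: |A| = 8, |A ∩ B| = 5; needs |A ∖ B| = 4 — false.
(d) Thu: |A| = 6, |A ∩ B| = 4; needs |A ∖ B| = 1 — false.
(e) Fri: |A| = 7, |A ∩ B| = 3; needs |A ∖ B| = 4 — true.

1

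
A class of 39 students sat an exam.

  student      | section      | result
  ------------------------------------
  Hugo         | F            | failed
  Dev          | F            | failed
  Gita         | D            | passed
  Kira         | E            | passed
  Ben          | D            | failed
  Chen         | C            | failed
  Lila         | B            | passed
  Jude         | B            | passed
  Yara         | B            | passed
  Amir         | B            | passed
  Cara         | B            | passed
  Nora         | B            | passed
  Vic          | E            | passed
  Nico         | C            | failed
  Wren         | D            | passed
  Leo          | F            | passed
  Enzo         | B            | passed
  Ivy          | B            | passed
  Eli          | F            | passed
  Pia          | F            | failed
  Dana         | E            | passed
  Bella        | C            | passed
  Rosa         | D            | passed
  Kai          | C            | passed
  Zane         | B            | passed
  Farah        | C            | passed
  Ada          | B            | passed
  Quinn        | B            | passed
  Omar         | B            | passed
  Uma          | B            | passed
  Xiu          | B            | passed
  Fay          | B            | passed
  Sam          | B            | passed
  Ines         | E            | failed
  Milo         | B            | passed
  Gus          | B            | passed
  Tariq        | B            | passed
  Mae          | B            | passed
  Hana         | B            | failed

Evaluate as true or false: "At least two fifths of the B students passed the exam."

'At least two fifths of the B students passed the exam' holds iff |A ∩ B| / |A| ≥ 2/5.
|A| = 21, |A ∩ B| = 20, |A ∖ B| = 1.
|A ∩ B|/|A| = 20/21, so the statement is true.

True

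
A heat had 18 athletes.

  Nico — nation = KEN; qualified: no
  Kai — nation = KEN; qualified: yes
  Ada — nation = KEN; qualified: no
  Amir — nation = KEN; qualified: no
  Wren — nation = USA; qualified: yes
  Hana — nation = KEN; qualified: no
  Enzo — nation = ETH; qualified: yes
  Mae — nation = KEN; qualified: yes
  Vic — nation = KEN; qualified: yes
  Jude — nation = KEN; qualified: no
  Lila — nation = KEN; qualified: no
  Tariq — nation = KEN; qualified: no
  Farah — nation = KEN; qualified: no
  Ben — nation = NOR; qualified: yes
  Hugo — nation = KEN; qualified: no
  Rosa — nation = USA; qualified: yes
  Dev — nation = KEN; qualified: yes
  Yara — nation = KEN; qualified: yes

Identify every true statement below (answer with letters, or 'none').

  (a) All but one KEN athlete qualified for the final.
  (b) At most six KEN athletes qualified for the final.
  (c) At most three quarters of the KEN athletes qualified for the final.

|A| = 14, |A ∩ B| = 5, |A ∖ B| = 9.
(a) |A ∖ B| = 1: fails.
(b) |A ∩ B| ≤ 6: holds.
(c) |A ∩ B| / |A| ≤ 3/4: holds.

(b), (c)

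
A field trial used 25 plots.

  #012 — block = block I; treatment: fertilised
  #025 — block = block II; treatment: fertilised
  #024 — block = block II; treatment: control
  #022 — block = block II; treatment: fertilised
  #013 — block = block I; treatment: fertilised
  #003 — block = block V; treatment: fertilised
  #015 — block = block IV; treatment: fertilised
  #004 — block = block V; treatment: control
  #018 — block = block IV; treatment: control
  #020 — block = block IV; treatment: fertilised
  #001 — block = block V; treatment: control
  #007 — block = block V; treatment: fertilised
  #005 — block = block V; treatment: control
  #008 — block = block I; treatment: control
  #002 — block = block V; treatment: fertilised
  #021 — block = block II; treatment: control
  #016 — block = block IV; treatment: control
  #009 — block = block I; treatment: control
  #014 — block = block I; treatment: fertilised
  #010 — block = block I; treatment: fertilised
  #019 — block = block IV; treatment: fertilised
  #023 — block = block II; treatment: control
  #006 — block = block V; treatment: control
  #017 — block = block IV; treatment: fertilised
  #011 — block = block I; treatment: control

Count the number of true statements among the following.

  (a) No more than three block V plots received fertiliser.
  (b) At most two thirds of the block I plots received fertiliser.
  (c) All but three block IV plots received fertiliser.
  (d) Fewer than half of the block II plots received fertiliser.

(a) block V: |A| = 7, |A ∩ B| = 3; needs |A ∩ B| ≤ 3 — true.
(b) block I: |A| = 7, |A ∩ B| = 4; needs |A ∩ B| / |A| ≤ 2/3 — true.
(c) block IV: |A| = 6, |A ∩ B| = 4; needs |A ∖ B| = 3 — false.
(d) block II: |A| = 5, |A ∩ B| = 2; needs |A ∩ B| < |A ∖ B| — true.

3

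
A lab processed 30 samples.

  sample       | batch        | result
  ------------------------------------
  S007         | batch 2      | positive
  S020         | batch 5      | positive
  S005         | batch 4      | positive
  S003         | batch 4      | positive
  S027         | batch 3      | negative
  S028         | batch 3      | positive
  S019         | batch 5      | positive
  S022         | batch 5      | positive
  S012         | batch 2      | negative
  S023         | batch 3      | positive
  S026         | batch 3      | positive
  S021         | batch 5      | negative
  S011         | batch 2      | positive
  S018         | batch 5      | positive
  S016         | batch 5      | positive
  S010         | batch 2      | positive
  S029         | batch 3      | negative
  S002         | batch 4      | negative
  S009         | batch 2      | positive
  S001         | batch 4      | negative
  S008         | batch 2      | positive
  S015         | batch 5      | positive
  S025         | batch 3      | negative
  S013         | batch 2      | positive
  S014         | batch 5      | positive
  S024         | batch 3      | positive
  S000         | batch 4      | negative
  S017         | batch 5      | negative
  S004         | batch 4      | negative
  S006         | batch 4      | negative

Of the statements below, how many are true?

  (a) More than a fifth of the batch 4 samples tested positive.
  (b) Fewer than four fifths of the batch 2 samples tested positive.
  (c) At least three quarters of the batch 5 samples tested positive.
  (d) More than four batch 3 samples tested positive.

(a) batch 4: |A| = 7, |A ∩ B| = 2; needs |A ∩ B| / |A| > 1/5 — true.
(b) batch 2: |A| = 7, |A ∩ B| = 6; needs |A ∩ B| / |A| < 4/5 — false.
(c) batch 5: |A| = 9, |A ∩ B| = 7; needs |A ∩ B| / |A| ≥ 3/4 — true.
(d) batch 3: |A| = 7, |A ∩ B| = 4; needs |A ∩ B| > 4 — false.

2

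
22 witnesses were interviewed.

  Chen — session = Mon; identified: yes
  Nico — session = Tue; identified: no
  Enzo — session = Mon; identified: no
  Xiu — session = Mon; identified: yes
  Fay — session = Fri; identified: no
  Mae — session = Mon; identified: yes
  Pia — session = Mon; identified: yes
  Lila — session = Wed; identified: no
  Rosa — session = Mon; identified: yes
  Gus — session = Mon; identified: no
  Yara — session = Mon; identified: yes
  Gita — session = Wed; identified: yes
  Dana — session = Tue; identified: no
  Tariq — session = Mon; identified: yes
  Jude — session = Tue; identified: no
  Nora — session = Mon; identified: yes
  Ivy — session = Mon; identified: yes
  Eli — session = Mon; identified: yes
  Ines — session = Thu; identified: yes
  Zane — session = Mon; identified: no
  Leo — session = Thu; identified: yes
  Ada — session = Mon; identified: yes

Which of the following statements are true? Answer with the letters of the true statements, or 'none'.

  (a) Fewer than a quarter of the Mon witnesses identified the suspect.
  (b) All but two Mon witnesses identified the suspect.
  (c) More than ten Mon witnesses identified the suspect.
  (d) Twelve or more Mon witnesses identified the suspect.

(c)

|A| = 14, |A ∩ B| = 11, |A ∖ B| = 3.
(a) |A ∩ B| / |A| < 1/4: fails.
(b) |A ∖ B| = 2: fails.
(c) |A ∩ B| > 10: holds.
(d) |A ∩ B| ≥ 12: fails.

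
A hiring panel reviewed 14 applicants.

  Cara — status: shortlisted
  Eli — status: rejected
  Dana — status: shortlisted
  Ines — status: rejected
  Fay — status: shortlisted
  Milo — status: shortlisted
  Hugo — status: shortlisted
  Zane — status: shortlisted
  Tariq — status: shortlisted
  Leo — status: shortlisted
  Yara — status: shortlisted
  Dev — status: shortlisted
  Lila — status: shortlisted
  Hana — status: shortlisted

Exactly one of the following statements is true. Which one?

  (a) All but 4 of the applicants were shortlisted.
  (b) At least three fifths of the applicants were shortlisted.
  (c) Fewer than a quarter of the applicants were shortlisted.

|A| = 14, |A ∩ B| = 12, |A ∖ B| = 2.
(a) requires |A ∖ B| = 4: false.
(b) requires |A ∩ B| / |A| ≥ 3/5: true.
(c) requires |A ∩ B| / |A| < 1/4: false.

(b)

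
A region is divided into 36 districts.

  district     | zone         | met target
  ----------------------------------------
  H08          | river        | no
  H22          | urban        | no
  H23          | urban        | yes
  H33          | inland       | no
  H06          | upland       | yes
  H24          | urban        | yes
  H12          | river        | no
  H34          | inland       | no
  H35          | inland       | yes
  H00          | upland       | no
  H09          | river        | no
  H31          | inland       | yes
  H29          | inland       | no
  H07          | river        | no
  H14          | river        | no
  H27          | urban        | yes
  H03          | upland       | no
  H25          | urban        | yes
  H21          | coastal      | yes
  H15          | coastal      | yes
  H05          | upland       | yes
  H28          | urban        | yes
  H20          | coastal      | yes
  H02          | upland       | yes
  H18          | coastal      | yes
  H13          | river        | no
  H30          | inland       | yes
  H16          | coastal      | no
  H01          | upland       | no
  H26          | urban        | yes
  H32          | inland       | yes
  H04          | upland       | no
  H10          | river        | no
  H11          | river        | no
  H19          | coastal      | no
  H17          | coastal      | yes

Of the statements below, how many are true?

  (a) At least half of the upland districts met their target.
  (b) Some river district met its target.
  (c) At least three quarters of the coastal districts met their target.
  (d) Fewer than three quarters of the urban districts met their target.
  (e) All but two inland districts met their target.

0

(a) upland: |A| = 7, |A ∩ B| = 3; needs |A ∩ B| ≥ |A ∖ B| — false.
(b) river: |A| = 8, |A ∩ B| = 0; needs A ∩ B ≠ ∅ (|A ∩ B| ≥ 1) — false.
(c) coastal: |A| = 7, |A ∩ B| = 5; needs |A ∩ B| / |A| ≥ 3/4 — false.
(d) urban: |A| = 7, |A ∩ B| = 6; needs |A ∩ B| / |A| < 3/4 — false.
(e) inland: |A| = 7, |A ∩ B| = 4; needs |A ∖ B| = 2 — false.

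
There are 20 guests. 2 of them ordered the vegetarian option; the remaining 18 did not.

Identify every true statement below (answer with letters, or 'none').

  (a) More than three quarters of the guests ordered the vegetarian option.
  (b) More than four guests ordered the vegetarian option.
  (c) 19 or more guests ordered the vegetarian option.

none

|A| = 20, |A ∩ B| = 2, |A ∖ B| = 18.
(a) |A ∩ B| / |A| > 3/4: fails.
(b) |A ∩ B| > 4: fails.
(c) |A ∩ B| ≥ 19: fails.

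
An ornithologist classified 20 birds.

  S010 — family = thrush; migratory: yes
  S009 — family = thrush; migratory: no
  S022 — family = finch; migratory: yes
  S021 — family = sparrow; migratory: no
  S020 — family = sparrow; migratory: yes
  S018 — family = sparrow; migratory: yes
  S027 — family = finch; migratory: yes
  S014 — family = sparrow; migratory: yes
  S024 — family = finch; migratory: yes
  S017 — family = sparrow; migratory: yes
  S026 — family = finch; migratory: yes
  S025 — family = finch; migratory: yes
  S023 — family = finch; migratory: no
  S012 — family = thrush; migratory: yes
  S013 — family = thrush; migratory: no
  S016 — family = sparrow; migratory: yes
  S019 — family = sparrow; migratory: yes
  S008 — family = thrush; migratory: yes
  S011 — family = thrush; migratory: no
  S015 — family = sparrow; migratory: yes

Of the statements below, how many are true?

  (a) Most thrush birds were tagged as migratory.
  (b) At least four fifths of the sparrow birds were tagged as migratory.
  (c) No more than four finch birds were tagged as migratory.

1

(a) thrush: |A| = 6, |A ∩ B| = 3; needs |A ∩ B| > |A ∖ B| — false.
(b) sparrow: |A| = 8, |A ∩ B| = 7; needs |A ∩ B| / |A| ≥ 4/5 — true.
(c) finch: |A| = 6, |A ∩ B| = 5; needs |A ∩ B| ≤ 4 — false.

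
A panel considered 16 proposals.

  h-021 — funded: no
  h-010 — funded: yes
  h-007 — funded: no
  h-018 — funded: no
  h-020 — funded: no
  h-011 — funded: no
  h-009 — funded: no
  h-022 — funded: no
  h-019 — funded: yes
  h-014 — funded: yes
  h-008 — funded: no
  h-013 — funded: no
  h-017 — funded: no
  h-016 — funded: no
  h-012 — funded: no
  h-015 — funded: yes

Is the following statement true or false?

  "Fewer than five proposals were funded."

'Fewer than five proposals were funded' holds iff |A ∩ B| < 5.
|A| = 16, |A ∩ B| = 4, |A ∖ B| = 12.
|A ∩ B| = 4, so the statement is true.

True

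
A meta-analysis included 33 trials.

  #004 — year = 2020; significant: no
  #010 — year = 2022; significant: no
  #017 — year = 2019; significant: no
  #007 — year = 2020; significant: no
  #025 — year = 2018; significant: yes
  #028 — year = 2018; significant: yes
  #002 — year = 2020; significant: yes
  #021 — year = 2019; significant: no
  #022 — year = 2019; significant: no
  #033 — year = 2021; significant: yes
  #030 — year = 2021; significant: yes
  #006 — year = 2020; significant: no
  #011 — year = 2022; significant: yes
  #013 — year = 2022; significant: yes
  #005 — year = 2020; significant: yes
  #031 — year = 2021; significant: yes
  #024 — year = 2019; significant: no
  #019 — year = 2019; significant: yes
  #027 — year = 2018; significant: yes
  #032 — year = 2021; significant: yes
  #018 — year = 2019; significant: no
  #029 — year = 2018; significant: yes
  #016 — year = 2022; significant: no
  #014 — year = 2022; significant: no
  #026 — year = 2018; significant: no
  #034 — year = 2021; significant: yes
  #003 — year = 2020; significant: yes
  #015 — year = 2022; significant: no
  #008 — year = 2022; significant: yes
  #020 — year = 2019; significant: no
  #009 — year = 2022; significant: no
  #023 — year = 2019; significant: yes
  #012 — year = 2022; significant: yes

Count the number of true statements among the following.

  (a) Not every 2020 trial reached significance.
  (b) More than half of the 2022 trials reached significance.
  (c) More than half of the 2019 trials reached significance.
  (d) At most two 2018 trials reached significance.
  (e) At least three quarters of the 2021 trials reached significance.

2

(a) 2020: |A| = 6, |A ∩ B| = 3; needs A ⊄ B (|A ∖ B| ≥ 1) — true.
(b) 2022: |A| = 9, |A ∩ B| = 4; needs |A ∩ B| > |A ∖ B| — false.
(c) 2019: |A| = 8, |A ∩ B| = 2; needs |A ∩ B| > |A ∖ B| — false.
(d) 2018: |A| = 5, |A ∩ B| = 4; needs |A ∩ B| ≤ 2 — false.
(e) 2021: |A| = 5, |A ∩ B| = 5; needs |A ∩ B| / |A| ≥ 3/4 — true.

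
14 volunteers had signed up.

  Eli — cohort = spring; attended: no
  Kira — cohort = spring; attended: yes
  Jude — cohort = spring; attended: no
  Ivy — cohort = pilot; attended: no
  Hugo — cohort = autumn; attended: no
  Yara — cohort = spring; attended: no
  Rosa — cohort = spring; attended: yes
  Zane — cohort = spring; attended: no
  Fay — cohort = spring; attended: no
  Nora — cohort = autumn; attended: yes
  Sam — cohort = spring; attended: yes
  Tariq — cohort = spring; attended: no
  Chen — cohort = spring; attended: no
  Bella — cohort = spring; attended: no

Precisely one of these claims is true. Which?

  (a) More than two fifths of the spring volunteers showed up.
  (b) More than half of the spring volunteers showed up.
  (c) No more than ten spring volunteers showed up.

|A| = 11, |A ∩ B| = 3, |A ∖ B| = 8.
(a) requires |A ∩ B| / |A| > 2/5: false.
(b) requires |A ∩ B| > |A ∖ B|: false.
(c) requires |A ∩ B| ≤ 10: true.

(c)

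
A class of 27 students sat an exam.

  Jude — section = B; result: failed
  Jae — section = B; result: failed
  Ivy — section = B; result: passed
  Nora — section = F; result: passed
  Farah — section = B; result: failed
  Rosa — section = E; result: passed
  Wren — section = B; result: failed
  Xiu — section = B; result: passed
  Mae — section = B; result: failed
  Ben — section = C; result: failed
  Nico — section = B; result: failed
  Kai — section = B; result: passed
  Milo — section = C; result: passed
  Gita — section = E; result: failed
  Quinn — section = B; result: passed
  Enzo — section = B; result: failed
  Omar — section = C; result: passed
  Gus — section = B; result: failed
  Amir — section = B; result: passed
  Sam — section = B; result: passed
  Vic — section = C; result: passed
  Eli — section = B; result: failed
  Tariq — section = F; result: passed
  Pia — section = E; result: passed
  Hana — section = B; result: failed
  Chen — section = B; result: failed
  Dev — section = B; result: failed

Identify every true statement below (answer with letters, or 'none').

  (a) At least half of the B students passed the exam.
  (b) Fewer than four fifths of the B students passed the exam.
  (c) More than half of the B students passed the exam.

(b)

|A| = 18, |A ∩ B| = 6, |A ∖ B| = 12.
(a) |A ∩ B| ≥ |A ∖ B|: fails.
(b) |A ∩ B| / |A| < 4/5: holds.
(c) |A ∩ B| > |A ∖ B|: fails.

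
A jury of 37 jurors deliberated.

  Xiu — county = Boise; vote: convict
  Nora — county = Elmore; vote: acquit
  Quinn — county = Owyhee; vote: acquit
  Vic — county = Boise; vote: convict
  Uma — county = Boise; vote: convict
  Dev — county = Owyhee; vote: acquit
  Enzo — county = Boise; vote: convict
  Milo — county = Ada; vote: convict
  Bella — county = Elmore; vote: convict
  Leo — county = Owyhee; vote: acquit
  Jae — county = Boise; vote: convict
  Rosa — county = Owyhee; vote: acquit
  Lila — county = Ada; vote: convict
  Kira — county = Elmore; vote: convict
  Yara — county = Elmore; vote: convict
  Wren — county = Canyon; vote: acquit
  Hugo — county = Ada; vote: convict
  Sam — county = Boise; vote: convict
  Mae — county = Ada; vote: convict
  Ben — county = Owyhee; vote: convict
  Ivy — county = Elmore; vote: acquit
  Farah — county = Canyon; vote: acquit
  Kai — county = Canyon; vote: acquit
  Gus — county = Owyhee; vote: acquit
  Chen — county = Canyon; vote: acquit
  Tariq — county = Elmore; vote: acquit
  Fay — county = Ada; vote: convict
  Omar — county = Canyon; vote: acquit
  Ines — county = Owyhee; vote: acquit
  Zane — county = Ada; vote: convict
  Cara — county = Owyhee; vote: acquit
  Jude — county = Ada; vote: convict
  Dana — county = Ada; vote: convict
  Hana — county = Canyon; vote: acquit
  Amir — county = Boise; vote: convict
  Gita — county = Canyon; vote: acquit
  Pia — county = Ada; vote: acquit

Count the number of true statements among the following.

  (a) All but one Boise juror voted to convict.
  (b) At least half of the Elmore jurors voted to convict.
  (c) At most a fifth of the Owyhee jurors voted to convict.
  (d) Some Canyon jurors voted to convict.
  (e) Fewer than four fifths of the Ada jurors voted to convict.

(a) Boise: |A| = 7, |A ∩ B| = 7; needs |A ∖ B| = 1 — false.
(b) Elmore: |A| = 6, |A ∩ B| = 3; needs |A ∩ B| ≥ |A ∖ B| — true.
(c) Owyhee: |A| = 8, |A ∩ B| = 1; needs |A ∩ B| / |A| ≤ 1/5 — true.
(d) Canyon: |A| = 7, |A ∩ B| = 0; needs A ∩ B ≠ ∅ (|A ∩ B| ≥ 1) — false.
(e) Ada: |A| = 9, |A ∩ B| = 8; needs |A ∩ B| / |A| < 4/5 — false.

2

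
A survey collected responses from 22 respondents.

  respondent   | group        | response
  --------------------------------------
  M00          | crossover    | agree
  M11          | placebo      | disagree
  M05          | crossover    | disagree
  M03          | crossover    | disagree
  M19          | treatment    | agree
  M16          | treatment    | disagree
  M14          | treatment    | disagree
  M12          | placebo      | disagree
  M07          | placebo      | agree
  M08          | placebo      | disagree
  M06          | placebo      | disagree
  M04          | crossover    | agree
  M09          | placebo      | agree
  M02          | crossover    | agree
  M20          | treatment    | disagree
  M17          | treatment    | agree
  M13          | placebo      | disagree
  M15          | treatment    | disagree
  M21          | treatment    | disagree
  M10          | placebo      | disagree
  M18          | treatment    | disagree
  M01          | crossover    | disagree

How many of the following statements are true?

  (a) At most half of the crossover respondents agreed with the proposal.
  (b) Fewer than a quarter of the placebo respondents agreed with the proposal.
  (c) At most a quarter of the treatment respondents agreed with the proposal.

2

(a) crossover: |A| = 6, |A ∩ B| = 3; needs |A ∩ B| ≤ |A ∖ B| — true.
(b) placebo: |A| = 8, |A ∩ B| = 2; needs |A ∩ B| / |A| < 1/4 — false.
(c) treatment: |A| = 8, |A ∩ B| = 2; needs |A ∩ B| / |A| ≤ 1/4 — true.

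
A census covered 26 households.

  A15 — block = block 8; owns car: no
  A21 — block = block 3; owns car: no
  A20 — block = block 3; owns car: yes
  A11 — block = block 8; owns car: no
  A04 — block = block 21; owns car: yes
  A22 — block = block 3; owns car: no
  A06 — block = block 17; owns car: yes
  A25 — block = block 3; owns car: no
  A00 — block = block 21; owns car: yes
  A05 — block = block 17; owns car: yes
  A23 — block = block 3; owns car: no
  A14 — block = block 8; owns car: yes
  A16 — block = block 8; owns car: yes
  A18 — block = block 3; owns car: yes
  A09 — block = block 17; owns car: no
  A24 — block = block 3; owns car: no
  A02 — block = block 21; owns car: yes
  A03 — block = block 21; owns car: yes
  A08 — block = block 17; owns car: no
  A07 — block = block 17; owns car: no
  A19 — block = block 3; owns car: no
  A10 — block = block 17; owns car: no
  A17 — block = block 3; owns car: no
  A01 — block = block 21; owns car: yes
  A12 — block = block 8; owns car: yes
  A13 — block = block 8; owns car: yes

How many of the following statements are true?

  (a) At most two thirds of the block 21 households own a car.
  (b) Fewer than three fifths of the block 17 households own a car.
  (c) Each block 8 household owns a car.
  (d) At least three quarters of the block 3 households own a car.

1

(a) block 21: |A| = 5, |A ∩ B| = 5; needs |A ∩ B| / |A| ≤ 2/3 — false.
(b) block 17: |A| = 6, |A ∩ B| = 2; needs |A ∩ B| / |A| < 3/5 — true.
(c) block 8: |A| = 6, |A ∩ B| = 4; needs A ⊆ B, i.e. every element of A is in B (|A ∖ B| = 0) — false.
(d) block 3: |A| = 9, |A ∩ B| = 2; needs |A ∩ B| / |A| ≥ 3/4 — false.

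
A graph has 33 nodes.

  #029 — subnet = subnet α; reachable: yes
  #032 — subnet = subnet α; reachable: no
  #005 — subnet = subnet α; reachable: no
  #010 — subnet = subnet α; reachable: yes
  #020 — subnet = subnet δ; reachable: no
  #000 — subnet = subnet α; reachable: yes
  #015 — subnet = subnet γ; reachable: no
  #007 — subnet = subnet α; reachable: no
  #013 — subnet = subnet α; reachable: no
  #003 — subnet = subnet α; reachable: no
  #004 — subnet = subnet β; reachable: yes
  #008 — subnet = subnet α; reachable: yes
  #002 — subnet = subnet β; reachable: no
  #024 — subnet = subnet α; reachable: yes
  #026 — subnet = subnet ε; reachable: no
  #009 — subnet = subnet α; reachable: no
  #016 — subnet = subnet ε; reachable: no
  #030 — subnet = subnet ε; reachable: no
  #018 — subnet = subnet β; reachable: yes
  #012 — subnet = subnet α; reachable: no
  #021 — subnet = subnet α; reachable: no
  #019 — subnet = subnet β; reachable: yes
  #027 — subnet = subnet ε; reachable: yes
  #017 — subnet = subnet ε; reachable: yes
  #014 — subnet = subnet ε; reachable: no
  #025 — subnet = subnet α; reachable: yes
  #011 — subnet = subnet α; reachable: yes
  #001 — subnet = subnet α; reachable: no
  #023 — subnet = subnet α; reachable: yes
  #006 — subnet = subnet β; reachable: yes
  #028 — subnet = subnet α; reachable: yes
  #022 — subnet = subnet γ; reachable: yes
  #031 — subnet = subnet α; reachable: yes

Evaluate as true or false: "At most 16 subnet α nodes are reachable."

'At most 16 subnet α nodes are reachable' holds iff |A ∩ B| ≤ 16.
|A| = 19, |A ∩ B| = 10, |A ∖ B| = 9.
|A ∩ B| = 10, so the statement is true.

True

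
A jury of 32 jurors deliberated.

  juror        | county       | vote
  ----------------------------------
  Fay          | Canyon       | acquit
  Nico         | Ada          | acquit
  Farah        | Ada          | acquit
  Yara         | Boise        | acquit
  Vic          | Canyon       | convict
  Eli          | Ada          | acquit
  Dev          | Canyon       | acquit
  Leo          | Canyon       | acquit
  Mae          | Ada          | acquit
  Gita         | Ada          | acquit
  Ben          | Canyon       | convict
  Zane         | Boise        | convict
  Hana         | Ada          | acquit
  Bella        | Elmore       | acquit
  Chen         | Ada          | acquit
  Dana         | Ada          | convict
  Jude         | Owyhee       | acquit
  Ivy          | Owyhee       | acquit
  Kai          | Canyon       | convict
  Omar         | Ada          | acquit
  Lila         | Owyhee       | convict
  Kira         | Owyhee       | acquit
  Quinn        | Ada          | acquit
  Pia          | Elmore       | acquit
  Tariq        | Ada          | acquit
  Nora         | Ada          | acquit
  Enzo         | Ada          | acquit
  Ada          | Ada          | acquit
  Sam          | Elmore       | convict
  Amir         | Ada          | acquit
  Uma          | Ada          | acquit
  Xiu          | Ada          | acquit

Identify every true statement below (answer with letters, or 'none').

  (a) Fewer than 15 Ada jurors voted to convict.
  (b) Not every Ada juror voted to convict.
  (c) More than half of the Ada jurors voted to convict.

(a), (b)

|A| = 17, |A ∩ B| = 1, |A ∖ B| = 16.
(a) |A ∩ B| < 15: holds.
(b) A ⊄ B (|A ∖ B| ≥ 1): holds.
(c) |A ∩ B| > |A ∖ B|: fails.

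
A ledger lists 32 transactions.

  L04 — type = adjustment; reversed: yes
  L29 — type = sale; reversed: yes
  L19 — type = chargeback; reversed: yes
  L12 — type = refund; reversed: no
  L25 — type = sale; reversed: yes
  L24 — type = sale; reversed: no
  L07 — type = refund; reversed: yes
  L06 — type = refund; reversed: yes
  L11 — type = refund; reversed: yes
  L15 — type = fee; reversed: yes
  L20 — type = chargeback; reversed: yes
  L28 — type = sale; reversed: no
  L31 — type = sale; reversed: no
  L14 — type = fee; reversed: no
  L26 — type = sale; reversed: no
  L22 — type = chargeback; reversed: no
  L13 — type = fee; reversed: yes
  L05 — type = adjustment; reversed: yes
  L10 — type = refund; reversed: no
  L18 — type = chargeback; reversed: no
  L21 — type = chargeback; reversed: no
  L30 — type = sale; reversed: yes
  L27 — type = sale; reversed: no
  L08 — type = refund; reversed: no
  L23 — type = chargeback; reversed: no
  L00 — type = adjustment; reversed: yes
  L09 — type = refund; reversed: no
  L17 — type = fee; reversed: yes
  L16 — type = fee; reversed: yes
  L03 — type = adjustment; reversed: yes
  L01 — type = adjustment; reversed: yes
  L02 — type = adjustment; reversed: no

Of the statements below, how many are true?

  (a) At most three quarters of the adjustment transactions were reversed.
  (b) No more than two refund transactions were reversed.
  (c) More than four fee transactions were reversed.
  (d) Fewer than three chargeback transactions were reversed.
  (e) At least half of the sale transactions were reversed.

1

(a) adjustment: |A| = 6, |A ∩ B| = 5; needs |A ∩ B| / |A| ≤ 3/4 — false.
(b) refund: |A| = 7, |A ∩ B| = 3; needs |A ∩ B| ≤ 2 — false.
(c) fee: |A| = 5, |A ∩ B| = 4; needs |A ∩ B| > 4 — false.
(d) chargeback: |A| = 6, |A ∩ B| = 2; needs |A ∩ B| < 3 — true.
(e) sale: |A| = 8, |A ∩ B| = 3; needs |A ∩ B| ≥ |A ∖ B| — false.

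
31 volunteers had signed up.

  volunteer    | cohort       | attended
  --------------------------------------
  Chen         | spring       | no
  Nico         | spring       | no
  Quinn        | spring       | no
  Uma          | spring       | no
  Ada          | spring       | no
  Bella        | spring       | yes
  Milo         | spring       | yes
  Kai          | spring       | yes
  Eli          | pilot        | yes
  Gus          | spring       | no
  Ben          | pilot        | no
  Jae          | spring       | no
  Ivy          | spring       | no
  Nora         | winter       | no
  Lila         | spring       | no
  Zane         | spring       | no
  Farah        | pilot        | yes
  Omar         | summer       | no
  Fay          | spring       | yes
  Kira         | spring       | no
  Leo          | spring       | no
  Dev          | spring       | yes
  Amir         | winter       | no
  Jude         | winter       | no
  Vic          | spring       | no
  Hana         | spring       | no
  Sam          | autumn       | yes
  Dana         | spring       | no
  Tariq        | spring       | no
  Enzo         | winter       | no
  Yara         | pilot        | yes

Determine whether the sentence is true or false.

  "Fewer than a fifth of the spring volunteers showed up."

False

The determiner here denotes the relation: |A ∩ B| / |A| < 1/5.
|A| = 21, |A ∩ B| = 5, |A ∖ B| = 16.
|A ∩ B|/|A| = 5/21, so the statement is false.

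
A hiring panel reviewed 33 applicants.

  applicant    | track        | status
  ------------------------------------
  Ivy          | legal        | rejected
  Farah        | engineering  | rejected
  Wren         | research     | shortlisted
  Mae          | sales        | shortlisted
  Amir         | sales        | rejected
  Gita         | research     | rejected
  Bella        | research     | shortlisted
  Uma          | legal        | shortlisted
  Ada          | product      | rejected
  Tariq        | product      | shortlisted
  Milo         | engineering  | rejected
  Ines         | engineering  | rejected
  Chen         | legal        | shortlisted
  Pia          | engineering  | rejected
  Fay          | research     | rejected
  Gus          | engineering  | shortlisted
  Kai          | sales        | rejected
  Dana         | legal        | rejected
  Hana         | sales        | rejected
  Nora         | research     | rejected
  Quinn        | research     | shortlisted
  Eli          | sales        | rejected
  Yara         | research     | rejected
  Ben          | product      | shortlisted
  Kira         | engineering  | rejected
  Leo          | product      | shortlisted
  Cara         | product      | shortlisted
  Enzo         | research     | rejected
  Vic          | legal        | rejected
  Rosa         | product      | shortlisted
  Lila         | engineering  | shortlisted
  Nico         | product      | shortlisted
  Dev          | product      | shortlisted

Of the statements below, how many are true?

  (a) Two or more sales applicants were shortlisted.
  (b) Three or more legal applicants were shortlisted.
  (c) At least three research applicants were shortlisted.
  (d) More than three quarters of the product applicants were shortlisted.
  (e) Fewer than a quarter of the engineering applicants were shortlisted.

2

(a) sales: |A| = 5, |A ∩ B| = 1; needs |A ∩ B| ≥ 2 — false.
(b) legal: |A| = 5, |A ∩ B| = 2; needs |A ∩ B| ≥ 3 — false.
(c) research: |A| = 8, |A ∩ B| = 3; needs |A ∩ B| ≥ 3 — true.
(d) product: |A| = 8, |A ∩ B| = 7; needs |A ∩ B| / |A| > 3/4 — true.
(e) engineering: |A| = 7, |A ∩ B| = 2; needs |A ∩ B| / |A| < 1/4 — false.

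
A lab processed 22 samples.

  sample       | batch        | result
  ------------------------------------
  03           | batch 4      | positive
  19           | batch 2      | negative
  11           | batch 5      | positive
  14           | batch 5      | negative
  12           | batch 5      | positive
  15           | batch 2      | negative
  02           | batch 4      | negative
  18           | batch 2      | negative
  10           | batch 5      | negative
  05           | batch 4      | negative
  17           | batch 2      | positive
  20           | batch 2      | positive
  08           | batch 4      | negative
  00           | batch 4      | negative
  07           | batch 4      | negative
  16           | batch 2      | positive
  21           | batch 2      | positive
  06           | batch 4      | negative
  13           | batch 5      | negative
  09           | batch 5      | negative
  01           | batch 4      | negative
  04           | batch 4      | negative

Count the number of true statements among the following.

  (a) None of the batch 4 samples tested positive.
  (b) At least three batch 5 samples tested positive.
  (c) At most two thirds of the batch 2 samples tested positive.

1

(a) batch 4: |A| = 9, |A ∩ B| = 1; needs A ∩ B = ∅ (|A ∩ B| = 0) — false.
(b) batch 5: |A| = 6, |A ∩ B| = 2; needs |A ∩ B| ≥ 3 — false.
(c) batch 2: |A| = 7, |A ∩ B| = 4; needs |A ∩ B| / |A| ≤ 2/3 — true.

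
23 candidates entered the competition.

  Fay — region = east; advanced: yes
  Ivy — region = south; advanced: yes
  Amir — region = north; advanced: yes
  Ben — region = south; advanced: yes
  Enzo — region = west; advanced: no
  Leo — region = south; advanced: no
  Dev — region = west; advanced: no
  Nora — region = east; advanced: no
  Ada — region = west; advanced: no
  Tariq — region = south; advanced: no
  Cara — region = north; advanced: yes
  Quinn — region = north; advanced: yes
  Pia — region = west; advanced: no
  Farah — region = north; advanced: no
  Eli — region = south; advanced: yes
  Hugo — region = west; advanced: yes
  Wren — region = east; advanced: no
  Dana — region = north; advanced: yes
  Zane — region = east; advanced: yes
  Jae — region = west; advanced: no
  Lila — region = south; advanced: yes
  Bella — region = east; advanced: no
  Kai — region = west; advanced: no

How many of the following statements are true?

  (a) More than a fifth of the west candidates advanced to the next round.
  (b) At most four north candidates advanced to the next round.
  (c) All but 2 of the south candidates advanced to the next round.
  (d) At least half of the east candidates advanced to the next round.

(a) west: |A| = 7, |A ∩ B| = 1; needs |A ∩ B| / |A| > 1/5 — false.
(b) north: |A| = 5, |A ∩ B| = 4; needs |A ∩ B| ≤ 4 — true.
(c) south: |A| = 6, |A ∩ B| = 4; needs |A ∖ B| = 2 — true.
(d) east: |A| = 5, |A ∩ B| = 2; needs |A ∩ B| ≥ |A ∖ B| — false.

2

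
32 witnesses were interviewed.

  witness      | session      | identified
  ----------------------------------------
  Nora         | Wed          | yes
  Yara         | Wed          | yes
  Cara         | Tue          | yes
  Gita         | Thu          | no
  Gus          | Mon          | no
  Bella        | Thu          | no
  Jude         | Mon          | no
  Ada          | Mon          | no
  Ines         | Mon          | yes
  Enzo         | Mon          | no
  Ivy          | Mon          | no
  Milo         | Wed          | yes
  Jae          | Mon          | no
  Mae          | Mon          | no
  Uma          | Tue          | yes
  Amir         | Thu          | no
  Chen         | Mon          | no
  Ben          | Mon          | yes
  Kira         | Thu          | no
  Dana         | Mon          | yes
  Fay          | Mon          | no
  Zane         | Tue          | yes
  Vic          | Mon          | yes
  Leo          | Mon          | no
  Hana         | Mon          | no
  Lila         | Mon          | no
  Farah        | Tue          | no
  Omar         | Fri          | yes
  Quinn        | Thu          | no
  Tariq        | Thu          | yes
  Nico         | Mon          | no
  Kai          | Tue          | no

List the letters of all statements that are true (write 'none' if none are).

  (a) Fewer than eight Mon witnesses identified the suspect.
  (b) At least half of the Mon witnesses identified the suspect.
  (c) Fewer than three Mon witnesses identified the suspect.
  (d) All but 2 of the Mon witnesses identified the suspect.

|A| = 17, |A ∩ B| = 4, |A ∖ B| = 13.
(a) |A ∩ B| < 8: holds.
(b) |A ∩ B| ≥ |A ∖ B|: fails.
(c) |A ∩ B| < 3: fails.
(d) |A ∖ B| = 2: fails.

(a)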